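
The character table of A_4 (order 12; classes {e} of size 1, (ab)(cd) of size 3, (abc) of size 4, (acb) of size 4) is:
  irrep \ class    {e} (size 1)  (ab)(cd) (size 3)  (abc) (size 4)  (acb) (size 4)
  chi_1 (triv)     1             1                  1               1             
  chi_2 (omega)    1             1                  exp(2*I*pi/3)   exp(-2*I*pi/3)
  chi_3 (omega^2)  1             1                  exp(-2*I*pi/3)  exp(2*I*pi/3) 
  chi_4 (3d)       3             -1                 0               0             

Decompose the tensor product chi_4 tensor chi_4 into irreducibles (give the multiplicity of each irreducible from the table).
chi_4 tensor chi_4 = chi_1 + chi_2 + chi_3 + 2*chi_4 (all other irreducibles have multiplicity 0).

Explanation: The character of a tensor product is the pointwise product (chi_4 * chi_4)(C) = chi_4(C) * chi_4(C):
  {e}: (3)*(3), (ab)(cd): (-1)*(-1), (abc): (0)*(0), (acb): (0)*(0)
so (chi_4 * chi_4) takes values
  {e} -> 9, (ab)(cd) -> 1, (abc) -> 0, (acb) -> 0.
Now take the inner product of this character with each irreducible chi from the table, <chi_4*chi_4, chi> = (1/12) sum_C |C| (chi_4*chi_4)(C) conj(chi(C)):
  <chi_4*chi_4, chi_1> = (1/12)[1*(9)*conj(1) + 3*(1)*conj(1) + 4*(0)*conj(1) + 4*(0)*conj(1)]
      = (1/12)[(9) + (3) + (0) + (0)] = 12/12 = 1
  <chi_4*chi_4, chi_2> = (1/12)[1*(9)*conj(1) + 3*(1)*conj(1) + 4*(0)*conj(exp(2*I*pi/3)) + 4*(0)*conj(exp(-2*I*pi/3))]
      = (1/12)[(9) + (3) + (0) + (0)] = 12/12 = 1
  <chi_4*chi_4, chi_3> = (1/12)[1*(9)*conj(1) + 3*(1)*conj(1) + 4*(0)*conj(exp(-2*I*pi/3)) + 4*(0)*conj(exp(2*I*pi/3))]
      = (1/12)[(9) + (3) + (0) + (0)] = 12/12 = 1
  <chi_4*chi_4, chi_4> = (1/12)[1*(9)*conj(3) + 3*(1)*conj(-1) + 4*(0)*conj(0) + 4*(0)*conj(0)]
      = (1/12)[(27) + (-3) + (0) + (0)] = 24/12 = 2
(Exp terms are combined using exp(i*s)*conj(exp(i*t)) = exp(i*(s-t)), and sums of them are collapsed using the identity that for every m > 1 the m distinct m-th roots of unity sum to 0, e.g. 1 + exp(2*I*pi/3) + exp(-2*I*pi/3) = 0.)
Hence the multiplicities are chi_1: 1, chi_2: 1, chi_3: 1, chi_4: 2. Dimension check: dim(chi_4)*dim(chi_4) = 3*3 = 9 and sum (mult * dim) = 1*1 + 1*1 + 1*1 + 2*3 = 9.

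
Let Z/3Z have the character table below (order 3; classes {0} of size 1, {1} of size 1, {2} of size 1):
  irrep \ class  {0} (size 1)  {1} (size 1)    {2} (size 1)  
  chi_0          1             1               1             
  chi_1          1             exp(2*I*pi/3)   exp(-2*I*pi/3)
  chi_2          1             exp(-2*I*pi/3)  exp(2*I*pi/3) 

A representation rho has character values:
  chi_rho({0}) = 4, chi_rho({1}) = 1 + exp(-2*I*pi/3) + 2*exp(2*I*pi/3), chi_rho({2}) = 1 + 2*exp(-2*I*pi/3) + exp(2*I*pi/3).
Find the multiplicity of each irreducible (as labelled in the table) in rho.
Multiplicities: chi_0: 1, chi_1: 2, chi_2: 1.

Details: Use <chi_rho, chi> = (1/|G|) sum_C |C| * chi_rho(C) * conj(chi(C)) with |G| = 3 for each irreducible chi in the table:
  <chi_rho, chi_0> = (1/3)[1*(4)*conj(1) + 1*(1 + exp(-2*I*pi/3) + 2*exp(2*I*pi/3))*conj(1) + 1*(1 + 2*exp(-2*I*pi/3) + exp(2*I*pi/3))*conj(1)]
      = (1/3)[(4) + (1 + exp(-2*I*pi/3) + 2*exp(2*I*pi/3)) + (1 + 2*exp(-2*I*pi/3) + exp(2*I*pi/3))] = 3/3 = 1
  <chi_rho, chi_1> = (1/3)[1*(4)*conj(1) + 1*(1 + exp(-2*I*pi/3) + 2*exp(2*I*pi/3))*conj(exp(2*I*pi/3)) + 1*(1 + 2*exp(-2*I*pi/3) + exp(2*I*pi/3))*conj(exp(-2*I*pi/3))]
      = (1/3)[(4) + (1) + (1)] = 6/3 = 2
  <chi_rho, chi_2> = (1/3)[1*(4)*conj(1) + 1*(1 + exp(-2*I*pi/3) + 2*exp(2*I*pi/3))*conj(exp(-2*I*pi/3)) + 1*(1 + 2*exp(-2*I*pi/3) + exp(2*I*pi/3))*conj(exp(2*I*pi/3))]
      = (1/3)[(4) + (1 + 2*exp(-2*I*pi/3) + exp(2*I*pi/3)) + (1 + exp(-2*I*pi/3) + 2*exp(2*I*pi/3))] = 3/3 = 1
(Exp terms are combined using exp(i*s)*conj(exp(i*t)) = exp(i*(s-t)), and sums of them are collapsed using the identity that for every m > 1 the m distinct m-th roots of unity sum to 0, e.g. 1 + exp(2*I*pi/3) + exp(-2*I*pi/3) = 0.)
Dimension check: dim(rho) = sum (mult * dim) = 1*1 + 2*1 + 1*1 = 4 = chi_rho(e) = 4.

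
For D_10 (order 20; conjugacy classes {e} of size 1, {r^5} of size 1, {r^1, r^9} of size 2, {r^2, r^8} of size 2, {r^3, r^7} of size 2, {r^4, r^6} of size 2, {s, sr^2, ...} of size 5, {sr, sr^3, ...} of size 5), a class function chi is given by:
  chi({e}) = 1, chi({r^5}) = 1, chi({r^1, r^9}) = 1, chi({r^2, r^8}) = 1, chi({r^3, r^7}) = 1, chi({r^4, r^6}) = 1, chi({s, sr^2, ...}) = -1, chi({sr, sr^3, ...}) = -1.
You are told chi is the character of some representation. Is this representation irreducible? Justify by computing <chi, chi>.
Irreducible: <chi, chi> = 1.

Derivation: <chi, chi> = (1/|G|) sum_C |C| * |chi(C)|^2 = (1/20)[1*|1|^2 + 1*|1|^2 + 2*|1|^2 + 2*|1|^2 + 2*|1|^2 + 2*|1|^2 + 5*|-1|^2 + 5*|-1|^2]
  = (1/20)[(1) + (1) + (2) + (2) + (2) + (2) + (5) + (5)] = 20/20 = 1.
A character is irreducible iff <chi, chi> = 1, so this representation is irreducible.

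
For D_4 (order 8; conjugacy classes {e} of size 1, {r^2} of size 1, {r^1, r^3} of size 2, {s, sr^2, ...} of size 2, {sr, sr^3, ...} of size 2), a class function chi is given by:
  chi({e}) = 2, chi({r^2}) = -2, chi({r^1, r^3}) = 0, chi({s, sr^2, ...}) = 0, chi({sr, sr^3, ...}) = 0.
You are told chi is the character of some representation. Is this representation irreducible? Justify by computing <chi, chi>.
Irreducible: <chi, chi> = 1.

Why: <chi, chi> = (1/|G|) sum_C |C| * |chi(C)|^2 = (1/8)[1*|2|^2 + 1*|-2|^2 + 2*|0|^2 + 2*|0|^2 + 2*|0|^2]
  = (1/8)[(4) + (4) + (0) + (0) + (0)] = 8/8 = 1.
A character is irreducible iff <chi, chi> = 1, so this representation is irreducible.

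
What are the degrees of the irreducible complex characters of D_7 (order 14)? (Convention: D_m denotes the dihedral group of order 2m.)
Dimensions: 1, 1, 2, 2, 2

Why: There are 5 irreducibles (= number of conjugacy classes). Their dimensions d_i satisfy sum d_i^2 = |G| = 14: 1 + 1 + 4 + 4 + 4 = 14.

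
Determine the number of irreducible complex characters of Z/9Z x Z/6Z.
54

Solution. The number of irreducible complex representations of a finite group equals its number of conjugacy classes. Z/9Z x Z/6Z is abelian of order 54, so every element is its own conjugacy class: 54 classes, so Z/9Z x Z/6Z (order 54) has exactly 54 irreducible complex representations.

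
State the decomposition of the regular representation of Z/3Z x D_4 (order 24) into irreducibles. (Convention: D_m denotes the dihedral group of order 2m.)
Each irreducible V_i of dimension d_i appears with multiplicity d_i, i.e. rho_reg = (direct sum over all irreducibles V_i) d_i V_i. The irreducible dimensions for Z/3Z x D_4 are 1, 1, 1, 1, 1, 1, 1, 1, 1, 1, 1, 1, 2, 2, 2: 12 irreducibles of dimension 1, each with multiplicity 1; 3 irreducibles of dimension 2, each with multiplicity 2. Total dimension 12*1*1 + 3*2*2 = 24 = |G|.

Explanation: General theorem: in the regular representation of a finite group G, each irreducible appears with multiplicity equal to its dimension. Check: dim(rho_reg) = sum d_i^2 = 1 + 1 + 1 + 1 + 1 + 1 + 1 + 1 + 1 + 1 + 1 + 1 + 4 + 4 + 4 = 24 = |G|.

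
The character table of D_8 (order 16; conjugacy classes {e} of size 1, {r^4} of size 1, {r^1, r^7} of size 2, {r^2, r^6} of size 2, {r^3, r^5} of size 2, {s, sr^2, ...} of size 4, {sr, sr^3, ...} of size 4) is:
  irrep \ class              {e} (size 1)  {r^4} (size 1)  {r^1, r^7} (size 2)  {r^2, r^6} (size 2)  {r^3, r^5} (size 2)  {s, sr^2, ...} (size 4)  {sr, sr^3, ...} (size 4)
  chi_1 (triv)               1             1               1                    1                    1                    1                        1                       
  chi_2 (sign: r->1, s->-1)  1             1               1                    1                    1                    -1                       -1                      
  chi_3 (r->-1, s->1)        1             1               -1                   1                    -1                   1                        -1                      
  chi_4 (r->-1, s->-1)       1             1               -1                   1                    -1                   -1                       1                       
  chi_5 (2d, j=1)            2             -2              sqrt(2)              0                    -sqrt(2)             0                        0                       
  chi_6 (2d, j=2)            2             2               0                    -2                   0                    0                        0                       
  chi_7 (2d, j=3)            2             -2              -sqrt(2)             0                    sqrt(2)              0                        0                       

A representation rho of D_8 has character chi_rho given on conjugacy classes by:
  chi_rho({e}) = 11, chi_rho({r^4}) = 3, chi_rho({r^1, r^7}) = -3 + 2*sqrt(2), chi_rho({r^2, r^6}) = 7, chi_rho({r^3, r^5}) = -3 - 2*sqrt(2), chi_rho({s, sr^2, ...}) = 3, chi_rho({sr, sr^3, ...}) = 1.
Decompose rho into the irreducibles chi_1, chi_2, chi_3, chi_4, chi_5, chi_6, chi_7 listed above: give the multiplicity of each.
Multiplicities: chi_1: 2, chi_2: 0, chi_3: 3, chi_4: 2, chi_5: 2, chi_6: 0, chi_7: 0.

Details: Use <chi_rho, chi> = (1/|G|) sum_C |C| * chi_rho(C) * conj(chi(C)) with |G| = 16 for each irreducible chi in the table:
  <chi_rho, chi_1> = (1/16)[1*(11)*conj(1) + 1*(3)*conj(1) + 2*(-3 + 2*sqrt(2))*conj(1) + 2*(7)*conj(1) + 2*(-3 - 2*sqrt(2))*conj(1) + 4*(3)*conj(1) + 4*(1)*conj(1)]
      = (1/16)[(11) + (3) + (-6 + 4*sqrt(2)) + (14) + (-6 - 4*sqrt(2)) + (12) + (4)] = 32/16 = 2
  <chi_rho, chi_2> = (1/16)[1*(11)*conj(1) + 1*(3)*conj(1) + 2*(-3 + 2*sqrt(2))*conj(1) + 2*(7)*conj(1) + 2*(-3 - 2*sqrt(2))*conj(1) + 4*(3)*conj(-1) + 4*(1)*conj(-1)]
      = (1/16)[(11) + (3) + (-6 + 4*sqrt(2)) + (14) + (-6 - 4*sqrt(2)) + (-12) + (-4)] = 0/16 = 0
  <chi_rho, chi_3> = (1/16)[1*(11)*conj(1) + 1*(3)*conj(1) + 2*(-3 + 2*sqrt(2))*conj(-1) + 2*(7)*conj(1) + 2*(-3 - 2*sqrt(2))*conj(-1) + 4*(3)*conj(1) + 4*(1)*conj(-1)]
      = (1/16)[(11) + (3) + (6 - 4*sqrt(2)) + (14) + (4*sqrt(2) + 6) + (12) + (-4)] = 48/16 = 3
  <chi_rho, chi_4> = (1/16)[1*(11)*conj(1) + 1*(3)*conj(1) + 2*(-3 + 2*sqrt(2))*conj(-1) + 2*(7)*conj(1) + 2*(-3 - 2*sqrt(2))*conj(-1) + 4*(3)*conj(-1) + 4*(1)*conj(1)]
      = (1/16)[(11) + (3) + (6 - 4*sqrt(2)) + (14) + (4*sqrt(2) + 6) + (-12) + (4)] = 32/16 = 2
  <chi_rho, chi_5> = (1/16)[1*(11)*conj(2) + 1*(3)*conj(-2) + 2*(-3 + 2*sqrt(2))*conj(sqrt(2)) + 2*(7)*conj(0) + 2*(-3 - 2*sqrt(2))*conj(-sqrt(2)) + 4*(3)*conj(0) + 4*(1)*conj(0)]
      = (1/16)[(22) + (-6) + (8 - 6*sqrt(2)) + (0) + (8 + 6*sqrt(2)) + (0) + (0)] = 32/16 = 2
  <chi_rho, chi_6> = (1/16)[1*(11)*conj(2) + 1*(3)*conj(2) + 2*(-3 + 2*sqrt(2))*conj(0) + 2*(7)*conj(-2) + 2*(-3 - 2*sqrt(2))*conj(0) + 4*(3)*conj(0) + 4*(1)*conj(0)]
      = (1/16)[(22) + (6) + (0) + (-28) + (0) + (0) + (0)] = 0/16 = 0
  <chi_rho, chi_7> = (1/16)[1*(11)*conj(2) + 1*(3)*conj(-2) + 2*(-3 + 2*sqrt(2))*conj(-sqrt(2)) + 2*(7)*conj(0) + 2*(-3 - 2*sqrt(2))*conj(sqrt(2)) + 4*(3)*conj(0) + 4*(1)*conj(0)]
      = (1/16)[(22) + (-6) + (-8 + 6*sqrt(2)) + (0) + (-6*sqrt(2) - 8) + (0) + (0)] = 0/16 = 0
Dimension check: dim(rho) = sum (mult * dim) = 2*1 + 0*1 + 3*1 + 2*1 + 2*2 + 0*2 + 0*2 = 11 = chi_rho(e) = 11.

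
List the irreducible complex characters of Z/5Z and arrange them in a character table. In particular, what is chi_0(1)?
Character table of Z/5Z (irreps indexed chi_0,...,chi_4 with chi_k(m) = zeta_5^(k*m), zeta_5 = exp(2*pi*i/5)):
  irrep \ class  {0} (size 1)  {1} (size 1)    {2} (size 1)    {3} (size 1)    {4} (size 1)  
  chi_0          1             1               1               1               1             
  chi_1          1             exp(2*I*pi/5)   exp(4*I*pi/5)   exp(-4*I*pi/5)  exp(-2*I*pi/5)
  chi_2          1             exp(4*I*pi/5)   exp(-2*I*pi/5)  exp(2*I*pi/5)   exp(-4*I*pi/5)
  chi_3          1             exp(-4*I*pi/5)  exp(2*I*pi/5)   exp(-2*I*pi/5)  exp(4*I*pi/5) 
  chi_4          1             exp(-2*I*pi/5)  exp(-4*I*pi/5)  exp(4*I*pi/5)   exp(2*I*pi/5) 

Spot check: chi_0(1) = zeta_5^(0*1) = zeta_5^0 = 1.

Why: Z/5Z is abelian, so all 5 irreducible complex representations are 1-dimensional. They are given by chi_k(m) = zeta_5^(k*m) for k = 0,...,4. Row orthogonality: sum_m chi_k(m) conj(chi_l(m)) = 5 * [k = l].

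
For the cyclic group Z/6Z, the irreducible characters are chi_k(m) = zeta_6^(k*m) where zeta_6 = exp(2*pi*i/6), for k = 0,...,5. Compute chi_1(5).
chi_1(5) = zeta_6^5 = exp(-I*pi/3)

Derivation: chi_1(5) = zeta_6^(1*5) = zeta_6^5. Since zeta_6^6 = 1, this equals zeta_6^5 = exp(2*pi*i*5/6) = exp(-I*pi/3).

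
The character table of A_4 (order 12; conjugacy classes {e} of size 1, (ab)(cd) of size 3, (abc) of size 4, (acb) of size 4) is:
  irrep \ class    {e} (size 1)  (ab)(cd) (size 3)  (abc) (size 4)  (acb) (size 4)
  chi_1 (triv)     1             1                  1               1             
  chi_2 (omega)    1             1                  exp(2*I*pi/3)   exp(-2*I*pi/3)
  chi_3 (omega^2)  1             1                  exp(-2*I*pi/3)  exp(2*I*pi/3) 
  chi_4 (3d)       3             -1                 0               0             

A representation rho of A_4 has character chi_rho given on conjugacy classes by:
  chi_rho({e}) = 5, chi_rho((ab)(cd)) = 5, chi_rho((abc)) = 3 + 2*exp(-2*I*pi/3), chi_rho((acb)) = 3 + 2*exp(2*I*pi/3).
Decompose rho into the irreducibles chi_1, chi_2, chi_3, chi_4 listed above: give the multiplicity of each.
Multiplicities: chi_1: 3, chi_2: 0, chi_3: 2, chi_4: 0.

Why: Use <chi_rho, chi> = (1/|G|) sum_C |C| * chi_rho(C) * conj(chi(C)) with |G| = 12 for each irreducible chi in the table:
  <chi_rho, chi_1> = (1/12)[1*(5)*conj(1) + 3*(5)*conj(1) + 4*(3 + 2*exp(-2*I*pi/3))*conj(1) + 4*(3 + 2*exp(2*I*pi/3))*conj(1)]
      = (1/12)[(5) + (15) + (12 + 8*exp(-2*I*pi/3)) + (12 + 8*exp(2*I*pi/3))] = 36/12 = 3
  <chi_rho, chi_2> = (1/12)[1*(5)*conj(1) + 3*(5)*conj(1) + 4*(3 + 2*exp(-2*I*pi/3))*conj(exp(2*I*pi/3)) + 4*(3 + 2*exp(2*I*pi/3))*conj(exp(-2*I*pi/3))]
      = (1/12)[(5) + (15) + (12*exp(-2*I*pi/3) + 8*exp(2*I*pi/3)) + (8*exp(-2*I*pi/3) + 12*exp(2*I*pi/3))] = 0/12 = 0
  <chi_rho, chi_3> = (1/12)[1*(5)*conj(1) + 3*(5)*conj(1) + 4*(3 + 2*exp(-2*I*pi/3))*conj(exp(-2*I*pi/3)) + 4*(3 + 2*exp(2*I*pi/3))*conj(exp(2*I*pi/3))]
      = (1/12)[(5) + (15) + (8 + 12*exp(2*I*pi/3)) + (8 + 12*exp(-2*I*pi/3))] = 24/12 = 2
  <chi_rho, chi_4> = (1/12)[1*(5)*conj(3) + 3*(5)*conj(-1) + 4*(3 + 2*exp(-2*I*pi/3))*conj(0) + 4*(3 + 2*exp(2*I*pi/3))*conj(0)]
      = (1/12)[(15) + (-15) + (0) + (0)] = 0/12 = 0
(Exp terms are combined using exp(i*s)*conj(exp(i*t)) = exp(i*(s-t)), and sums of them are collapsed using the identity that for every m > 1 the m distinct m-th roots of unity sum to 0, e.g. 1 + exp(2*I*pi/3) + exp(-2*I*pi/3) = 0.)
Dimension check: dim(rho) = sum (mult * dim) = 3*1 + 0*1 + 2*1 + 0*3 = 5 = chi_rho(e) = 5.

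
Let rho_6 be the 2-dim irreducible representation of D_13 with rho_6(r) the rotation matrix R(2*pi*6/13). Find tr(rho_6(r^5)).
chi_{rho_6}(r^5) = 2*cos(2*pi*6*5/13) = -2*cos(5*pi/13)

Reasoning: rho_6(r^5) is rotation by angle 2*pi*6*5/13, whose trace is 2*cos(2*pi*6*5/13) = -2*cos(5*pi/13).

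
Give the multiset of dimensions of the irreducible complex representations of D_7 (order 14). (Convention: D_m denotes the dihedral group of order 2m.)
Dimensions: 1, 1, 2, 2, 2

Reasoning: There are 5 irreducibles (= number of conjugacy classes). Their dimensions d_i satisfy sum d_i^2 = |G| = 14: 1 + 1 + 4 + 4 + 4 = 14.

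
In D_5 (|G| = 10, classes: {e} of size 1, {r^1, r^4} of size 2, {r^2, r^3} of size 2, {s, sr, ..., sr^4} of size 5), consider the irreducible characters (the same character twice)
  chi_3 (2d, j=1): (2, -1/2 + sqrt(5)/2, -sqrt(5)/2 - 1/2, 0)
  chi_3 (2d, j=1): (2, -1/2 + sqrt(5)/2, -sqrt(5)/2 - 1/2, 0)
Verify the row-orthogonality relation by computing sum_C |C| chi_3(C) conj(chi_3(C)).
Sum = 10 = |G| = 10; so <chi_3, chi_3> = 1 (norm-1 confirms irreducibility).

Argument: Compute term by term over conjugacy classes (|C| * chi_3(C) * conj(chi_3(C))):
  1*(2)*conj(2) + 2*(-1/2 + sqrt(5)/2)*conj(-1/2 + sqrt(5)/2) + 2*(-sqrt(5)/2 - 1/2)*conj(-sqrt(5)/2 - 1/2) + 5*(0)*conj(0)
  = (4) + (3 - sqrt(5)) + (sqrt(5) + 3) + (0)
  = 10.
Dividing by |G| = 10 gives 10/10 = 1, matching the row-orthogonality relation <chi_3, chi_3> = [chi_3 = chi_3].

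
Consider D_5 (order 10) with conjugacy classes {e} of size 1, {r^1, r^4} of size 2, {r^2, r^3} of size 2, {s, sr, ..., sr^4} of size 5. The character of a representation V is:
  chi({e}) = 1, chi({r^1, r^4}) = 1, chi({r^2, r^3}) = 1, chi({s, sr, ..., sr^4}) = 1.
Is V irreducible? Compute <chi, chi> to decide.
Irreducible: <chi, chi> = 1.

Reasoning: <chi, chi> = (1/|G|) sum_C |C| * |chi(C)|^2 = (1/10)[1*|1|^2 + 2*|1|^2 + 2*|1|^2 + 5*|1|^2]
  = (1/10)[(1) + (2) + (2) + (5)] = 10/10 = 1.
A character is irreducible iff <chi, chi> = 1, so this representation is irreducible.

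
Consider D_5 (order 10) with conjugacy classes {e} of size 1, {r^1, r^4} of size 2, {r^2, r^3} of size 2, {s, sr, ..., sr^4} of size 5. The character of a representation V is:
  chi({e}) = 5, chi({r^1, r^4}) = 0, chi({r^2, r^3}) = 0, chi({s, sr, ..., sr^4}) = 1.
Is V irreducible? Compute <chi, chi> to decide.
Not irreducible (reducible): <chi, chi> = 3 > 1.

Reasoning: <chi, chi> = (1/|G|) sum_C |C| * |chi(C)|^2 = (1/10)[1*|5|^2 + 2*|0|^2 + 2*|0|^2 + 5*|1|^2]
  = (1/10)[(25) + (0) + (0) + (5)] = 30/10 = 3.
A character is irreducible iff <chi, chi> = 1, so this representation is reducible.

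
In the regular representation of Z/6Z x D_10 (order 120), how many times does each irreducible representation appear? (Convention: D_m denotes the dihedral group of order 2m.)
Each irreducible V_i of dimension d_i appears with multiplicity d_i, i.e. rho_reg = (direct sum over all irreducibles V_i) d_i V_i. The irreducible dimensions for Z/6Z x D_10 are 1, 1, 1, 1, 1, 1, 1, 1, 1, 1, 1, 1, 1, 1, 1, 1, 1, 1, 1, 1, 1, 1, 1, 1, 2, 2, 2, 2, 2, 2, 2, 2, 2, 2, 2, 2, 2, 2, 2, 2, 2, 2, 2, 2, 2, 2, 2, 2: 24 irreducibles of dimension 1, each with multiplicity 1; 24 irreducibles of dimension 2, each with multiplicity 2. Total dimension 24*1*1 + 24*2*2 = 120 = |G|.

Details: General theorem: in the regular representation of a finite group G, each irreducible appears with multiplicity equal to its dimension. Check: dim(rho_reg) = sum d_i^2 = 1 + 1 + 1 + 1 + 1 + 1 + 1 + 1 + 1 + 1 + 1 + 1 + 1 + 1 + 1 + 1 + 1 + 1 + 1 + 1 + 1 + 1 + 1 + 1 + 4 + 4 + 4 + 4 + 4 + 4 + 4 + 4 + 4 + 4 + 4 + 4 + 4 + 4 + 4 + 4 + 4 + 4 + 4 + 4 + 4 + 4 + 4 + 4 = 120 = |G|.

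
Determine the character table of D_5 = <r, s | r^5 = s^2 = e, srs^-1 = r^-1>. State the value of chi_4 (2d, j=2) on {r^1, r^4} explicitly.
Conjugacy classes: {e} of size 1, {r^1, r^4} of size 2, {r^2, r^3} of size 2, {s, sr, ..., sr^4} of size 5.
Character table:
  irrep \ class              {e} (size 1)  {r^1, r^4} (size 2)  {r^2, r^3} (size 2)  {s, sr, ..., sr^4} (size 5)
  chi_1 (triv)               1             1                    1                    1                          
  chi_2 (sign: r->1, s->-1)  1             1                    1                    -1                         
  chi_3 (2d, j=1)            2             -1/2 + sqrt(5)/2     -sqrt(5)/2 - 1/2     0                          
  chi_4 (2d, j=2)            2             -sqrt(5)/2 - 1/2     -1/2 + sqrt(5)/2     0                          

Spot check: chi_4 (2d, j=2) on {r^1, r^4} = -sqrt(5)/2 - 1/2.

Argument: D_5 has order 2*5 = 10 with 4 conjugacy classes, hence 4 irreducibles. Sum of squared dims 1 + 1 + 4 + 4 = 10 = |G|. Linear characters come from the abelianisation; the 2-dimensional irreps have character r^k -> 2*cos(2*pi*j*k/5), reflections -> 0.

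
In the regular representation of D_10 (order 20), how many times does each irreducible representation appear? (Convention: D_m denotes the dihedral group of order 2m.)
Each irreducible V_i of dimension d_i appears with multiplicity d_i, i.e. rho_reg = (direct sum over all irreducibles V_i) d_i V_i. The irreducible dimensions for D_10 are 1, 1, 1, 1, 2, 2, 2, 2: 4 irreducibles of dimension 1, each with multiplicity 1; 4 irreducibles of dimension 2, each with multiplicity 2. Total dimension 4*1*1 + 4*2*2 = 20 = |G|.

General theorem: in the regular representation of a finite group G, each irreducible appears with multiplicity equal to its dimension. Check: dim(rho_reg) = sum d_i^2 = 1 + 1 + 1 + 1 + 4 + 4 + 4 + 4 = 20 = |G|.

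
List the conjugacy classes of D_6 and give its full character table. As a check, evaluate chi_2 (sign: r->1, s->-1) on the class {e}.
Conjugacy classes: {e} of size 1, {r^3} of size 1, {r^1, r^5} of size 2, {r^2, r^4} of size 2, {s, sr^2, ...} of size 3, {sr, sr^3, ...} of size 3.
Character table:
  irrep \ class              {e} (size 1)  {r^3} (size 1)  {r^1, r^5} (size 2)  {r^2, r^4} (size 2)  {s, sr^2, ...} (size 3)  {sr, sr^3, ...} (size 3)
  chi_1 (triv)               1             1               1                    1                    1                        1                       
  chi_2 (sign: r->1, s->-1)  1             1               1                    1                    -1                       -1                      
  chi_3 (r->-1, s->1)        1             -1              -1                   1                    1                        -1                      
  chi_4 (r->-1, s->-1)       1             -1              -1                   1                    -1                       1                       
  chi_5 (2d, j=1)            2             -2              1                    -1                   0                        0                       
  chi_6 (2d, j=2)            2             2               -1                   -1                   0                        0                       

Spot check: chi_2 (sign: r->1, s->-1) on {e} = 1.

Working: D_6 has order 2*6 = 12 with 6 conjugacy classes, hence 6 irreducibles. Sum of squared dims 1 + 1 + 1 + 1 + 4 + 4 = 12 = |G|. Linear characters come from the abelianisation; the 2-dimensional irreps have character r^k -> 2*cos(2*pi*j*k/6), reflections -> 0.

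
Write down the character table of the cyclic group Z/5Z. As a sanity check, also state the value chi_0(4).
Character table of Z/5Z (irreps indexed chi_0,...,chi_4 with chi_k(m) = zeta_5^(k*m), zeta_5 = exp(2*pi*i/5)):
  irrep \ class  {0} (size 1)  {1} (size 1)    {2} (size 1)    {3} (size 1)    {4} (size 1)  
  chi_0          1             1               1               1               1             
  chi_1          1             exp(2*I*pi/5)   exp(4*I*pi/5)   exp(-4*I*pi/5)  exp(-2*I*pi/5)
  chi_2          1             exp(4*I*pi/5)   exp(-2*I*pi/5)  exp(2*I*pi/5)   exp(-4*I*pi/5)
  chi_3          1             exp(-4*I*pi/5)  exp(2*I*pi/5)   exp(-2*I*pi/5)  exp(4*I*pi/5) 
  chi_4          1             exp(-2*I*pi/5)  exp(-4*I*pi/5)  exp(4*I*pi/5)   exp(2*I*pi/5) 

Spot check: chi_0(4) = zeta_5^(0*4) = zeta_5^0 = 1.

Working: Z/5Z is abelian, so all 5 irreducible complex representations are 1-dimensional. They are given by chi_k(m) = zeta_5^(k*m) for k = 0,...,4. Row orthogonality: sum_m chi_k(m) conj(chi_l(m)) = 5 * [k = l].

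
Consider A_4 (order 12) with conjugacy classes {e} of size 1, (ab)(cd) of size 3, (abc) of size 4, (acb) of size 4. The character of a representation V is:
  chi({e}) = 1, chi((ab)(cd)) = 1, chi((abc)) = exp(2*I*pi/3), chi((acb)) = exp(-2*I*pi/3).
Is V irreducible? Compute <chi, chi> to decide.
Irreducible: <chi, chi> = 1.

Proof sketch: <chi, chi> = (1/|G|) sum_C |C| * |chi(C)|^2 = (1/12)[1*|1|^2 + 3*|1|^2 + 4*|exp(2*I*pi/3)|^2 + 4*|exp(-2*I*pi/3)|^2]
  = (1/12)[(1) + (3) + (4) + (4)] = 12/12 = 1.
(Exp terms are combined using exp(i*s)*conj(exp(i*t)) = exp(i*(s-t)), and sums of them are collapsed using the identity that for every m > 1 the m distinct m-th roots of unity sum to 0, e.g. 1 + exp(2*I*pi/3) + exp(-2*I*pi/3) = 0.)
A character is irreducible iff <chi, chi> = 1, so this representation is irreducible.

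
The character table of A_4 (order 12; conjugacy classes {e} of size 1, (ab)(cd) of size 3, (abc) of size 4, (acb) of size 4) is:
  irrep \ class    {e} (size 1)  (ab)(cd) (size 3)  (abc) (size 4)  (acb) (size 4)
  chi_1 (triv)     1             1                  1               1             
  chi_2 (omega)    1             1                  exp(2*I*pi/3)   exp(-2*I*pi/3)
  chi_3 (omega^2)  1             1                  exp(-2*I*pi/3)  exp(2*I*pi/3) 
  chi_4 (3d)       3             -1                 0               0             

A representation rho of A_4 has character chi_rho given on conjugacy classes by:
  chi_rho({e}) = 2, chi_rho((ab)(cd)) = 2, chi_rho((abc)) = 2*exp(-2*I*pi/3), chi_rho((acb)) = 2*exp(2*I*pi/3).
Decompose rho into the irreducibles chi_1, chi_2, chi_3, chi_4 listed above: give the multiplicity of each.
Multiplicities: chi_1: 0, chi_2: 0, chi_3: 2, chi_4: 0.

Explanation: Use <chi_rho, chi> = (1/|G|) sum_C |C| * chi_rho(C) * conj(chi(C)) with |G| = 12 for each irreducible chi in the table:
  <chi_rho, chi_1> = (1/12)[1*(2)*conj(1) + 3*(2)*conj(1) + 4*(2*exp(-2*I*pi/3))*conj(1) + 4*(2*exp(2*I*pi/3))*conj(1)]
      = (1/12)[(2) + (6) + (8*exp(-2*I*pi/3)) + (8*exp(2*I*pi/3))] = 0/12 = 0
  <chi_rho, chi_2> = (1/12)[1*(2)*conj(1) + 3*(2)*conj(1) + 4*(2*exp(-2*I*pi/3))*conj(exp(2*I*pi/3)) + 4*(2*exp(2*I*pi/3))*conj(exp(-2*I*pi/3))]
      = (1/12)[(2) + (6) + (8*exp(2*I*pi/3)) + (8*exp(-2*I*pi/3))] = 0/12 = 0
  <chi_rho, chi_3> = (1/12)[1*(2)*conj(1) + 3*(2)*conj(1) + 4*(2*exp(-2*I*pi/3))*conj(exp(-2*I*pi/3)) + 4*(2*exp(2*I*pi/3))*conj(exp(2*I*pi/3))]
      = (1/12)[(2) + (6) + (8) + (8)] = 24/12 = 2
  <chi_rho, chi_4> = (1/12)[1*(2)*conj(3) + 3*(2)*conj(-1) + 4*(2*exp(-2*I*pi/3))*conj(0) + 4*(2*exp(2*I*pi/3))*conj(0)]
      = (1/12)[(6) + (-6) + (0) + (0)] = 0/12 = 0
(Exp terms are combined using exp(i*s)*conj(exp(i*t)) = exp(i*(s-t)), and sums of them are collapsed using the identity that for every m > 1 the m distinct m-th roots of unity sum to 0, e.g. 1 + exp(2*I*pi/3) + exp(-2*I*pi/3) = 0.)
Dimension check: dim(rho) = sum (mult * dim) = 0*1 + 0*1 + 2*1 + 0*3 = 2 = chi_rho(e) = 2.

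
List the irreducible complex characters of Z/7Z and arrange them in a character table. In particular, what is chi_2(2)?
Character table of Z/7Z (irreps indexed chi_0,...,chi_6 with chi_k(m) = zeta_7^(k*m), zeta_7 = exp(2*pi*i/7)):
  irrep \ class  {0} (size 1)  {1} (size 1)    {2} (size 1)    {3} (size 1)    {4} (size 1)    {5} (size 1)    {6} (size 1)  
  chi_0          1             1               1               1               1               1               1             
  chi_1          1             exp(2*I*pi/7)   exp(4*I*pi/7)   exp(6*I*pi/7)   exp(-6*I*pi/7)  exp(-4*I*pi/7)  exp(-2*I*pi/7)
  chi_2          1             exp(4*I*pi/7)   exp(-6*I*pi/7)  exp(-2*I*pi/7)  exp(2*I*pi/7)   exp(6*I*pi/7)   exp(-4*I*pi/7)
  chi_3          1             exp(6*I*pi/7)   exp(-2*I*pi/7)  exp(4*I*pi/7)   exp(-4*I*pi/7)  exp(2*I*pi/7)   exp(-6*I*pi/7)
  chi_4          1             exp(-6*I*pi/7)  exp(2*I*pi/7)   exp(-4*I*pi/7)  exp(4*I*pi/7)   exp(-2*I*pi/7)  exp(6*I*pi/7) 
  chi_5          1             exp(-4*I*pi/7)  exp(6*I*pi/7)   exp(2*I*pi/7)   exp(-2*I*pi/7)  exp(-6*I*pi/7)  exp(4*I*pi/7) 
  chi_6          1             exp(-2*I*pi/7)  exp(-4*I*pi/7)  exp(-6*I*pi/7)  exp(6*I*pi/7)   exp(4*I*pi/7)   exp(2*I*pi/7) 

Spot check: chi_2(2) = zeta_7^(2*2) = zeta_7^4 = exp(-6*I*pi/7).

Explanation: Z/7Z is abelian, so all 7 irreducible complex representations are 1-dimensional. They are given by chi_k(m) = zeta_7^(k*m) for k = 0,...,6. Row orthogonality: sum_m chi_k(m) conj(chi_l(m)) = 7 * [k = l].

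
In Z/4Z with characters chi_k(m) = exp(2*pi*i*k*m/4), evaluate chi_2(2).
chi_2(2) = zeta_4^4 = 1

Why: chi_2(2) = zeta_4^(2*2) = zeta_4^4. Since zeta_4^4 = 1, this equals zeta_4^0 = exp(2*pi*i*0/4) = 1.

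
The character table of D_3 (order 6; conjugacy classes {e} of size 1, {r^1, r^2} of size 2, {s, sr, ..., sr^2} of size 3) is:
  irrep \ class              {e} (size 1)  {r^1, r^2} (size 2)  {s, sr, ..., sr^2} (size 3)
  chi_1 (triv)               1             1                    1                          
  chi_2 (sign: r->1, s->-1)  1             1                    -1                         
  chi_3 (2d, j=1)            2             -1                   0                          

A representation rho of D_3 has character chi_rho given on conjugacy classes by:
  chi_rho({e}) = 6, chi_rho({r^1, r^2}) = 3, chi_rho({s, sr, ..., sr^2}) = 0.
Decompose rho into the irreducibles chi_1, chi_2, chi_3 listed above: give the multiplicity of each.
Multiplicities: chi_1: 2, chi_2: 2, chi_3: 1.

Derivation: Use <chi_rho, chi> = (1/|G|) sum_C |C| * chi_rho(C) * conj(chi(C)) with |G| = 6 for each irreducible chi in the table:
  <chi_rho, chi_1> = (1/6)[1*(6)*conj(1) + 2*(3)*conj(1) + 3*(0)*conj(1)]
      = (1/6)[(6) + (6) + (0)] = 12/6 = 2
  <chi_rho, chi_2> = (1/6)[1*(6)*conj(1) + 2*(3)*conj(1) + 3*(0)*conj(-1)]
      = (1/6)[(6) + (6) + (0)] = 12/6 = 2
  <chi_rho, chi_3> = (1/6)[1*(6)*conj(2) + 2*(3)*conj(-1) + 3*(0)*conj(0)]
      = (1/6)[(12) + (-6) + (0)] = 6/6 = 1
Dimension check: dim(rho) = sum (mult * dim) = 2*1 + 2*1 + 1*2 = 6 = chi_rho(e) = 6.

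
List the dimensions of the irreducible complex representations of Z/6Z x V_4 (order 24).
Dimensions: 1, 1, 1, 1, 1, 1, 1, 1, 1, 1, 1, 1, 1, 1, 1, 1, 1, 1, 1, 1, 1, 1, 1, 1

Derivation: There are 24 irreducibles (= number of conjugacy classes). Their dimensions d_i satisfy sum d_i^2 = |G| = 24: 1 + 1 + 1 + 1 + 1 + 1 + 1 + 1 + 1 + 1 + 1 + 1 + 1 + 1 + 1 + 1 + 1 + 1 + 1 + 1 + 1 + 1 + 1 + 1 = 24. (For the product with Z/6Z: each of the 6 1-dim characters of Z/6Z tensors with each irrep of V_4, giving 6 copies of each V_4-dimension.)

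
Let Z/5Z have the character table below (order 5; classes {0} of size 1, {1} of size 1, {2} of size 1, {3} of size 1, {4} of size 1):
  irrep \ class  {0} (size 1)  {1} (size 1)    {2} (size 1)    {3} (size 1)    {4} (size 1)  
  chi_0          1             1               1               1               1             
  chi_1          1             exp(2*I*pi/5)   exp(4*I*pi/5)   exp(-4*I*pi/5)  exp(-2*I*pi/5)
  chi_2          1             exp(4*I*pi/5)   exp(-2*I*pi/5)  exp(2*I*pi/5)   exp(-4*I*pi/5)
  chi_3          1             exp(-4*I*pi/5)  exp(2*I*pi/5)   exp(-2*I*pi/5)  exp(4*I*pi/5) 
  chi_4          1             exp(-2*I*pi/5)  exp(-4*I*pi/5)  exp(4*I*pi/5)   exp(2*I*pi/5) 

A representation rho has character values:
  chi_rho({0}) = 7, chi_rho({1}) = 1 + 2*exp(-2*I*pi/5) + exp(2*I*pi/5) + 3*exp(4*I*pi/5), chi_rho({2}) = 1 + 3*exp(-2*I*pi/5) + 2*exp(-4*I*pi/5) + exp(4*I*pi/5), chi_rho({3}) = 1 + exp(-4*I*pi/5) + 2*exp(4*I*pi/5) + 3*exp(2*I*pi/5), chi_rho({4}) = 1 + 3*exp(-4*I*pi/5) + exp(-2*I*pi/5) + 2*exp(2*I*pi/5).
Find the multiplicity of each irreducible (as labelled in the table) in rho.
Multiplicities: chi_0: 1, chi_1: 1, chi_2: 3, chi_3: 0, chi_4: 2.

Use <chi_rho, chi> = (1/|G|) sum_C |C| * chi_rho(C) * conj(chi(C)) with |G| = 5 for each irreducible chi in the table:
  <chi_rho, chi_0> = (1/5)[1*(7)*conj(1) + 1*(1 + 2*exp(-2*I*pi/5) + exp(2*I*pi/5) + 3*exp(4*I*pi/5))*conj(1) + 1*(1 + 3*exp(-2*I*pi/5) + 2*exp(-4*I*pi/5) + exp(4*I*pi/5))*conj(1) + 1*(1 + exp(-4*I*pi/5) + 2*exp(4*I*pi/5) + 3*exp(2*I*pi/5))*conj(1) + 1*(1 + 3*exp(-4*I*pi/5) + exp(-2*I*pi/5) + 2*exp(2*I*pi/5))*conj(1)]
      = (1/5)[(7) + (1 + 2*exp(-2*I*pi/5) + exp(2*I*pi/5) + 3*exp(4*I*pi/5)) + (1 + 3*exp(-2*I*pi/5) + 2*exp(-4*I*pi/5) + exp(4*I*pi/5)) + (1 + exp(-4*I*pi/5) + 2*exp(4*I*pi/5) + 3*exp(2*I*pi/5)) + (1 + 3*exp(-4*I*pi/5) + exp(-2*I*pi/5) + 2*exp(2*I*pi/5))] = 5/5 = 1
  <chi_rho, chi_1> = (1/5)[1*(7)*conj(1) + 1*(1 + 2*exp(-2*I*pi/5) + exp(2*I*pi/5) + 3*exp(4*I*pi/5))*conj(exp(2*I*pi/5)) + 1*(1 + 3*exp(-2*I*pi/5) + 2*exp(-4*I*pi/5) + exp(4*I*pi/5))*conj(exp(4*I*pi/5)) + 1*(1 + exp(-4*I*pi/5) + 2*exp(4*I*pi/5) + 3*exp(2*I*pi/5))*conj(exp(-4*I*pi/5)) + 1*(1 + 3*exp(-4*I*pi/5) + exp(-2*I*pi/5) + 2*exp(2*I*pi/5))*conj(exp(-2*I*pi/5))]
      = (1/5)[(7) + (1 + 2*exp(-4*I*pi/5) + exp(-2*I*pi/5) + 3*exp(2*I*pi/5)) + (1 + exp(-4*I*pi/5) + 3*exp(4*I*pi/5) + 2*exp(2*I*pi/5)) + (1 + 2*exp(-2*I*pi/5) + 3*exp(-4*I*pi/5) + exp(4*I*pi/5)) + (1 + 3*exp(-2*I*pi/5) + exp(2*I*pi/5) + 2*exp(4*I*pi/5))] = 5/5 = 1
  <chi_rho, chi_2> = (1/5)[1*(7)*conj(1) + 1*(1 + 2*exp(-2*I*pi/5) + exp(2*I*pi/5) + 3*exp(4*I*pi/5))*conj(exp(4*I*pi/5)) + 1*(1 + 3*exp(-2*I*pi/5) + 2*exp(-4*I*pi/5) + exp(4*I*pi/5))*conj(exp(-2*I*pi/5)) + 1*(1 + exp(-4*I*pi/5) + 2*exp(4*I*pi/5) + 3*exp(2*I*pi/5))*conj(exp(2*I*pi/5)) + 1*(1 + 3*exp(-4*I*pi/5) + exp(-2*I*pi/5) + 2*exp(2*I*pi/5))*conj(exp(-4*I*pi/5))]
      = (1/5)[(7) + (3 + exp(-2*I*pi/5) + exp(-4*I*pi/5) + 2*exp(4*I*pi/5)) + (3 + 2*exp(-2*I*pi/5) + exp(-4*I*pi/5) + exp(2*I*pi/5)) + (3 + exp(-2*I*pi/5) + exp(4*I*pi/5) + 2*exp(2*I*pi/5)) + (3 + 2*exp(-4*I*pi/5) + exp(4*I*pi/5) + exp(2*I*pi/5))] = 15/5 = 3
  <chi_rho, chi_3> = (1/5)[1*(7)*conj(1) + 1*(1 + 2*exp(-2*I*pi/5) + exp(2*I*pi/5) + 3*exp(4*I*pi/5))*conj(exp(-4*I*pi/5)) + 1*(1 + 3*exp(-2*I*pi/5) + 2*exp(-4*I*pi/5) + exp(4*I*pi/5))*conj(exp(2*I*pi/5)) + 1*(1 + exp(-4*I*pi/5) + 2*exp(4*I*pi/5) + 3*exp(2*I*pi/5))*conj(exp(-2*I*pi/5)) + 1*(1 + 3*exp(-4*I*pi/5) + exp(-2*I*pi/5) + 2*exp(2*I*pi/5))*conj(exp(4*I*pi/5))]
      = (1/5)[(7) + (3*exp(-2*I*pi/5) + exp(-4*I*pi/5) + exp(4*I*pi/5) + 2*exp(2*I*pi/5)) + (3*exp(-4*I*pi/5) + exp(-2*I*pi/5) + exp(2*I*pi/5) + 2*exp(4*I*pi/5)) + (2*exp(-4*I*pi/5) + exp(-2*I*pi/5) + exp(2*I*pi/5) + 3*exp(4*I*pi/5)) + (2*exp(-2*I*pi/5) + exp(-4*I*pi/5) + exp(4*I*pi/5) + 3*exp(2*I*pi/5))] = 0/5 = 0
  <chi_rho, chi_4> = (1/5)[1*(7)*conj(1) + 1*(1 + 2*exp(-2*I*pi/5) + exp(2*I*pi/5) + 3*exp(4*I*pi/5))*conj(exp(-2*I*pi/5)) + 1*(1 + 3*exp(-2*I*pi/5) + 2*exp(-4*I*pi/5) + exp(4*I*pi/5))*conj(exp(-4*I*pi/5)) + 1*(1 + exp(-4*I*pi/5) + 2*exp(4*I*pi/5) + 3*exp(2*I*pi/5))*conj(exp(4*I*pi/5)) + 1*(1 + 3*exp(-4*I*pi/5) + exp(-2*I*pi/5) + 2*exp(2*I*pi/5))*conj(exp(2*I*pi/5))]
      = (1/5)[(7) + (2 + 3*exp(-4*I*pi/5) + exp(4*I*pi/5) + exp(2*I*pi/5)) + (2 + exp(-2*I*pi/5) + exp(4*I*pi/5) + 3*exp(2*I*pi/5)) + (2 + 3*exp(-2*I*pi/5) + exp(-4*I*pi/5) + exp(2*I*pi/5)) + (2 + exp(-2*I*pi/5) + exp(-4*I*pi/5) + 3*exp(4*I*pi/5))] = 10/5 = 2
(Exp terms are combined using exp(i*s)*conj(exp(i*t)) = exp(i*(s-t)), and sums of them are collapsed using the identity that for every m > 1 the m distinct m-th roots of unity sum to 0, e.g. 1 + exp(2*I*pi/3) + exp(-2*I*pi/3) = 0.)
Dimension check: dim(rho) = sum (mult * dim) = 1*1 + 1*1 + 3*1 + 0*1 + 2*1 = 7 = chi_rho(e) = 7.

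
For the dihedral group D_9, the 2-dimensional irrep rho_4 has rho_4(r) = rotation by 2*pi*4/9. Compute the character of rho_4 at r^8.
chi_{rho_4}(r^8) = 2*cos(2*pi*4*8/9) = -2*cos(pi/9)

Reasoning: rho_4(r^8) is rotation by angle 2*pi*4*8/9, whose trace is 2*cos(2*pi*4*8/9) = -2*cos(pi/9).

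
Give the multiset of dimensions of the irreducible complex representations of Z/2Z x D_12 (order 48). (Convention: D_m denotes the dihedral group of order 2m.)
Dimensions: 1, 1, 1, 1, 1, 1, 1, 1, 2, 2, 2, 2, 2, 2, 2, 2, 2, 2

Reasoning: There are 18 irreducibles (= number of conjugacy classes). Their dimensions d_i satisfy sum d_i^2 = |G| = 48: 1 + 1 + 1 + 1 + 1 + 1 + 1 + 1 + 4 + 4 + 4 + 4 + 4 + 4 + 4 + 4 + 4 + 4 = 48. (For the product with Z/2Z: each of the 2 1-dim characters of Z/2Z tensors with each irrep of D_12, giving 2 copies of each D_12-dimension.)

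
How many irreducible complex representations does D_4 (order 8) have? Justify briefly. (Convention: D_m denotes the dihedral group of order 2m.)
5

Reasoning: The number of irreducible complex representations of a finite group equals its number of conjugacy classes. D_4 has 5 conjugacy classes (n/2 + 3 for n even), so D_4 (order 8) has exactly 5 irreducible complex representations.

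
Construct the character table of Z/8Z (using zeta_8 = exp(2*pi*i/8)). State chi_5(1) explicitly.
Character table of Z/8Z (irreps indexed chi_0,...,chi_7 with chi_k(m) = zeta_8^(k*m), zeta_8 = exp(2*pi*i/8)):
  irrep \ class  {0} (size 1)  {1} (size 1)    {2} (size 1)  {3} (size 1)    {4} (size 1)  {5} (size 1)    {6} (size 1)  {7} (size 1)  
  chi_0          1             1               1             1               1             1               1             1             
  chi_1          1             exp(I*pi/4)     I             exp(3*I*pi/4)   -1            exp(-3*I*pi/4)  -I            exp(-I*pi/4)  
  chi_2          1             I               -1            -I              1             I               -1            -I            
  chi_3          1             exp(3*I*pi/4)   -I            exp(I*pi/4)     -1            exp(-I*pi/4)    I             exp(-3*I*pi/4)
  chi_4          1             -1              1             -1              1             -1              1             -1            
  chi_5          1             exp(-3*I*pi/4)  I             exp(-I*pi/4)    -1            exp(I*pi/4)     -I            exp(3*I*pi/4) 
  chi_6          1             -I              -1            I               1             -I              -1            I             
  chi_7          1             exp(-I*pi/4)    -I            exp(-3*I*pi/4)  -1            exp(3*I*pi/4)   I             exp(I*pi/4)   

Spot check: chi_5(1) = zeta_8^(5*1) = zeta_8^5 = exp(-3*I*pi/4).

Working: Z/8Z is abelian, so all 8 irreducible complex representations are 1-dimensional. They are given by chi_k(m) = zeta_8^(k*m) for k = 0,...,7. Row orthogonality: sum_m chi_k(m) conj(chi_l(m)) = 8 * [k = l].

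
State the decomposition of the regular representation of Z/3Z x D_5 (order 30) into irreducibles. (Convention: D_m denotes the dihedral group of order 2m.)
Each irreducible V_i of dimension d_i appears with multiplicity d_i, i.e. rho_reg = (direct sum over all irreducibles V_i) d_i V_i. The irreducible dimensions for Z/3Z x D_5 are 1, 1, 1, 1, 1, 1, 2, 2, 2, 2, 2, 2: 6 irreducibles of dimension 1, each with multiplicity 1; 6 irreducibles of dimension 2, each with multiplicity 2. Total dimension 6*1*1 + 6*2*2 = 30 = |G|.

Details: General theorem: in the regular representation of a finite group G, each irreducible appears with multiplicity equal to its dimension. Check: dim(rho_reg) = sum d_i^2 = 1 + 1 + 1 + 1 + 1 + 1 + 4 + 4 + 4 + 4 + 4 + 4 = 30 = |G|.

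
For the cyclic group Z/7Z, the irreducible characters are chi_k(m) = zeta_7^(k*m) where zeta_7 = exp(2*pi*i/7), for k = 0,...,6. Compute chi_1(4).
chi_1(4) = zeta_7^4 = exp(-6*I*pi/7)

chi_1(4) = zeta_7^(1*4) = zeta_7^4. Since zeta_7^7 = 1, this equals zeta_7^4 = exp(2*pi*i*4/7) = exp(-6*I*pi/7).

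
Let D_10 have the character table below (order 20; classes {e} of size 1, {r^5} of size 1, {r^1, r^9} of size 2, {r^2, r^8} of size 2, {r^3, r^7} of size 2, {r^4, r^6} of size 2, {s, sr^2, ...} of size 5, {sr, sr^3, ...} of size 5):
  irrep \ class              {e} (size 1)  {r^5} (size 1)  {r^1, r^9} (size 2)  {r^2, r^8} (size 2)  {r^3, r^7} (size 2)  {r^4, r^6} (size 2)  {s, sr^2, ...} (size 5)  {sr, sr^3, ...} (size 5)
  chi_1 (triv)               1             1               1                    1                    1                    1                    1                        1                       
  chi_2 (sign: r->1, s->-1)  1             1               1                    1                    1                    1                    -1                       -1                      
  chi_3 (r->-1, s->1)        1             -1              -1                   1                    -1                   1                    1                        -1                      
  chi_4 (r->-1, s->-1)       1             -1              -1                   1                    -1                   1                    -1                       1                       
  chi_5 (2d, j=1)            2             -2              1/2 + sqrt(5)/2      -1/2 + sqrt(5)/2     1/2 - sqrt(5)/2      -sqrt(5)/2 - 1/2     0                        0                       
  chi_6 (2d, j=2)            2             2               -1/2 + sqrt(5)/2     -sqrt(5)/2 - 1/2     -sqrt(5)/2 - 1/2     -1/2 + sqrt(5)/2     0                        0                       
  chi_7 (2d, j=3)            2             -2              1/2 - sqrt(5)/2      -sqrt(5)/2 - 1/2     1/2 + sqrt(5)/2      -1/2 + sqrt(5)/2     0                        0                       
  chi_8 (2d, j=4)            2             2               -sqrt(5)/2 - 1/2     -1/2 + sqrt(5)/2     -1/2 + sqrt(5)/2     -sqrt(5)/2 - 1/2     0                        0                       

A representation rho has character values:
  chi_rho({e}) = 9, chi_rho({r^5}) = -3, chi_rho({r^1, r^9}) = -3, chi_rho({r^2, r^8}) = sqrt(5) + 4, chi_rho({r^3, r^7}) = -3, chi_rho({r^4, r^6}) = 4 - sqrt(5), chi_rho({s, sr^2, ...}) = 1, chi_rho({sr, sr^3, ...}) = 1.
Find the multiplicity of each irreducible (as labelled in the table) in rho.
Multiplicities: chi_1: 1, chi_2: 0, chi_3: 2, chi_4: 2, chi_5: 1, chi_6: 0, chi_7: 0, chi_8: 1.

Use <chi_rho, chi> = (1/|G|) sum_C |C| * chi_rho(C) * conj(chi(C)) with |G| = 20 for each irreducible chi in the table:
  <chi_rho, chi_1> = (1/20)[1*(9)*conj(1) + 1*(-3)*conj(1) + 2*(-3)*conj(1) + 2*(sqrt(5) + 4)*conj(1) + 2*(-3)*conj(1) + 2*(4 - sqrt(5))*conj(1) + 5*(1)*conj(1) + 5*(1)*conj(1)]
      = (1/20)[(9) + (-3) + (-6) + (2*sqrt(5) + 8) + (-6) + (8 - 2*sqrt(5)) + (5) + (5)] = 20/20 = 1
  <chi_rho, chi_2> = (1/20)[1*(9)*conj(1) + 1*(-3)*conj(1) + 2*(-3)*conj(1) + 2*(sqrt(5) + 4)*conj(1) + 2*(-3)*conj(1) + 2*(4 - sqrt(5))*conj(1) + 5*(1)*conj(-1) + 5*(1)*conj(-1)]
      = (1/20)[(9) + (-3) + (-6) + (2*sqrt(5) + 8) + (-6) + (8 - 2*sqrt(5)) + (-5) + (-5)] = 0/20 = 0
  <chi_rho, chi_3> = (1/20)[1*(9)*conj(1) + 1*(-3)*conj(-1) + 2*(-3)*conj(-1) + 2*(sqrt(5) + 4)*conj(1) + 2*(-3)*conj(-1) + 2*(4 - sqrt(5))*conj(1) + 5*(1)*conj(1) + 5*(1)*conj(-1)]
      = (1/20)[(9) + (3) + (6) + (2*sqrt(5) + 8) + (6) + (8 - 2*sqrt(5)) + (5) + (-5)] = 40/20 = 2
  <chi_rho, chi_4> = (1/20)[1*(9)*conj(1) + 1*(-3)*conj(-1) + 2*(-3)*conj(-1) + 2*(sqrt(5) + 4)*conj(1) + 2*(-3)*conj(-1) + 2*(4 - sqrt(5))*conj(1) + 5*(1)*conj(-1) + 5*(1)*conj(1)]
      = (1/20)[(9) + (3) + (6) + (2*sqrt(5) + 8) + (6) + (8 - 2*sqrt(5)) + (-5) + (5)] = 40/20 = 2
  <chi_rho, chi_5> = (1/20)[1*(9)*conj(2) + 1*(-3)*conj(-2) + 2*(-3)*conj(1/2 + sqrt(5)/2) + 2*(sqrt(5) + 4)*conj(-1/2 + sqrt(5)/2) + 2*(-3)*conj(1/2 - sqrt(5)/2) + 2*(4 - sqrt(5))*conj(-sqrt(5)/2 - 1/2) + 5*(1)*conj(0) + 5*(1)*conj(0)]
      = (1/20)[(18) + (6) + (-3*sqrt(5) - 3) + (1 + 3*sqrt(5)) + (-3 + 3*sqrt(5)) + (1 - 3*sqrt(5)) + (0) + (0)] = 20/20 = 1
  <chi_rho, chi_6> = (1/20)[1*(9)*conj(2) + 1*(-3)*conj(2) + 2*(-3)*conj(-1/2 + sqrt(5)/2) + 2*(sqrt(5) + 4)*conj(-sqrt(5)/2 - 1/2) + 2*(-3)*conj(-sqrt(5)/2 - 1/2) + 2*(4 - sqrt(5))*conj(-1/2 + sqrt(5)/2) + 5*(1)*conj(0) + 5*(1)*conj(0)]
      = (1/20)[(18) + (-6) + (3 - 3*sqrt(5)) + (-5*sqrt(5) - 9) + (3 + 3*sqrt(5)) + (-9 + 5*sqrt(5)) + (0) + (0)] = 0/20 = 0
  <chi_rho, chi_7> = (1/20)[1*(9)*conj(2) + 1*(-3)*conj(-2) + 2*(-3)*conj(1/2 - sqrt(5)/2) + 2*(sqrt(5) + 4)*conj(-sqrt(5)/2 - 1/2) + 2*(-3)*conj(1/2 + sqrt(5)/2) + 2*(4 - sqrt(5))*conj(-1/2 + sqrt(5)/2) + 5*(1)*conj(0) + 5*(1)*conj(0)]
      = (1/20)[(18) + (6) + (-3 + 3*sqrt(5)) + (-5*sqrt(5) - 9) + (-3*sqrt(5) - 3) + (-9 + 5*sqrt(5)) + (0) + (0)] = 0/20 = 0
  <chi_rho, chi_8> = (1/20)[1*(9)*conj(2) + 1*(-3)*conj(2) + 2*(-3)*conj(-sqrt(5)/2 - 1/2) + 2*(sqrt(5) + 4)*conj(-1/2 + sqrt(5)/2) + 2*(-3)*conj(-1/2 + sqrt(5)/2) + 2*(4 - sqrt(5))*conj(-sqrt(5)/2 - 1/2) + 5*(1)*conj(0) + 5*(1)*conj(0)]
      = (1/20)[(18) + (-6) + (3 + 3*sqrt(5)) + (1 + 3*sqrt(5)) + (3 - 3*sqrt(5)) + (1 - 3*sqrt(5)) + (0) + (0)] = 20/20 = 1
Dimension check: dim(rho) = sum (mult * dim) = 1*1 + 0*1 + 2*1 + 2*1 + 1*2 + 0*2 + 0*2 + 1*2 = 9 = chi_rho(e) = 9.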